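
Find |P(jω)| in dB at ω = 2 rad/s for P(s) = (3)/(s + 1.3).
Substitute s = j*2: P(j2) = 0.685413 - 1.05448j.
|P(j2)| = sqrt(Re² + Im²) = 1.258.
20*log₁₀(1.258) = 1.99 dB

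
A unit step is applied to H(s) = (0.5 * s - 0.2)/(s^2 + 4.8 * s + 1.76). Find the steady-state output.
FVT: lim_{t→∞} y(t) = lim_{s→0} s*Y(s) where Y(s) = H(s)/s.
= lim_{s→0} H(s) = H(0) = num(0)/den(0) = -0.2/1.76 = -0.1136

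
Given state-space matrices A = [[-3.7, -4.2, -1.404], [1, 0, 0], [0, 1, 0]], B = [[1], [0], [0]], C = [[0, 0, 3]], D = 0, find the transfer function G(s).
G(s) = C(sI - A)⁻¹B + D.
Characteristic polynomial det(sI - A) = s^3 + 3.7*s^2 + 4.2*s + 1.404.
Numerator from C·adj(sI-A)·B + D·det(sI-A) = 3.
G(s) = (3)/(s^3 + 3.7*s^2 + 4.2*s + 1.404)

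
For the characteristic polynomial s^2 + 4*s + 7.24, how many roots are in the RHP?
Poles: -2 + 1.8j, -2 - 1.8j. RHP poles (Re>0): 0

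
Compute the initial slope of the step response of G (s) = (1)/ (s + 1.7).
IVT: y'(0⁺) = lim_{s→∞} s²·Y(s) = lim_{s→∞} s·G(s).
deg(num) = 0, deg(den) = 1, relative degree = 1, so s·G(s) → (leading num)/(leading den) = 1/1 = 1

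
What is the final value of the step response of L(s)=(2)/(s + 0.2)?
FVT: lim_{t→∞} y(t) = lim_{s→0} s*Y(s) where Y(s) = L(s)/s.
= lim_{s→0} L(s) = L(0) = num(0)/den(0) = 2/0.2 = 10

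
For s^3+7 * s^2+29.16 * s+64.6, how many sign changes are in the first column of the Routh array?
Routh array:
s^3: [1, 29.16]; s^2: [7, 64.6]; s^1: [19.9314]; s^0: [64.6]
First column: [1, 7, 19.9314, 64.6]. Sign changes = 0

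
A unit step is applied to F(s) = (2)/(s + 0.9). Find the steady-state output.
FVT: lim_{t→∞} y(t) = lim_{s→0} s*Y(s) where Y(s) = F(s)/s.
= lim_{s→0} F(s) = F(0) = num(0)/den(0) = 2/0.9 = 2.222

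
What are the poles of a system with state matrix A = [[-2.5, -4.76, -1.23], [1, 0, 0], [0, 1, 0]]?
Eigenvalues solve det(λI - A) = 0.
Characteristic polynomial: λ^3 + 2.5*λ^2 + 4.76*λ + 1.23 = 0.
Factor: (λ + 0.3)(λ^2 + 2.2*λ + 4.1) = 0.
Roots: -0.3, -1.1 + 1.7j, -1.1 - 1.7j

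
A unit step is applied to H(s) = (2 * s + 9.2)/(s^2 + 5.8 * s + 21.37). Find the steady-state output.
FVT: lim_{t→∞} y(t) = lim_{s→0} s*Y(s) where Y(s) = H(s)/s.
= lim_{s→0} H(s) = H(0) = num(0)/den(0) = 9.2/21.37 = 0.4305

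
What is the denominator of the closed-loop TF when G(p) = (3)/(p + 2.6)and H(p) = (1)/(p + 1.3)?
Characteristic poly = G_den * H_den + G_num * H_num = (p^2 + 3.9*p + 3.38) + (3) = p^2 + 3.9*p + 6.38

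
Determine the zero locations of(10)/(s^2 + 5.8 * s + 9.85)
Numerator is a nonzero constant (10) → Zeros: none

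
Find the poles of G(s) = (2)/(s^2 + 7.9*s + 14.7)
Set denominator = 0: s^2 + 7.9*s + 14.7 = (s + 3)(s + 4.9) = 0 → Poles: -3, -4.9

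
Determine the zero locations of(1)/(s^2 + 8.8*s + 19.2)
Numerator is a nonzero constant (1) → Zeros: none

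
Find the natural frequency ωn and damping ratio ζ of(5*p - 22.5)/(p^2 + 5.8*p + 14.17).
Underdamped: complex pole -2.9 + 2.4j. ωn = |pole| = 3.764, ζ = -Re(pole)/ωn = 0.7704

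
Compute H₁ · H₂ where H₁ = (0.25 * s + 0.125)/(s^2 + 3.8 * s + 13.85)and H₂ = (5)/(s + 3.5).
Series: H = H₁ · H₂ = (n₁·n₂)/(d₁·d₂).
Num: n₁·n₂ = 1.25*s + 0.625. Den: d₁·d₂ = s^3 + 7.3*s^2 + 27.15*s + 48.475.
H(s) = (1.25*s + 0.625)/(s^3 + 7.3*s^2 + 27.15*s + 48.475)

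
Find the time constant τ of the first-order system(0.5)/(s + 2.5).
First-order system: τ = -1/pole. Pole = -2.5. τ = -1/(-2.5) = 0.4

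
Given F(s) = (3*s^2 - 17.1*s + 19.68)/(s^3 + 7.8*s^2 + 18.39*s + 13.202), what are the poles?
Set denominator = 0: s^3 + 7.8*s^2 + 18.39*s + 13.202 = (s + 1.4)(s + 4.1)(s + 2.3) = 0 → Poles: -1.4, -2.3, -4.1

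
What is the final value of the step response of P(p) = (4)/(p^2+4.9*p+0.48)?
FVT: lim_{t→∞} y(t) = lim_{p→0} p*Y(p) where Y(p) = P(p)/p.
= lim_{p→0} P(p) = P(0) = num(0)/den(0) = 4/0.48 = 8.333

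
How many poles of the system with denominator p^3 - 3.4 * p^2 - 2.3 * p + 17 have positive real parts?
p^3 - 3.4*p^2 - 2.3*p + 17 = (p + 2)(p^2 - 5.4*p + 8.5). Poles: -2, 2.7 + 1.1j, 2.7 - 1.1j. RHP poles (Re>0): 2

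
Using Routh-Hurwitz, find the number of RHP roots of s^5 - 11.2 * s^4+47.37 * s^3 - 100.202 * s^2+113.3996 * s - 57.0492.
Routh array:
s^5: [1, 47.37, 113.3996]; s^4: [-11.2, -100.202, -57.0492]; s^3: [38.4234, 108.306]; s^2: [-68.632, -57.0492]; s^1: [76.3671]; s^0: [-57.0492]
First column: [1, -11.2, 38.4234, -68.632, 76.3671, -57.0492]. Sign changes = RHP roots = 5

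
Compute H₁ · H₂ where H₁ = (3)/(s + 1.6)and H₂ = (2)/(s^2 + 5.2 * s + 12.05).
Series: H = H₁ · H₂ = (n₁·n₂)/(d₁·d₂).
Num: n₁·n₂ = 6. Den: d₁·d₂ = s^3 + 6.8*s^2 + 20.37*s + 19.28.
H(s) = (6)/(s^3 + 6.8*s^2 + 20.37*s + 19.28)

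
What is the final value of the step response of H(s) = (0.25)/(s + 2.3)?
FVT: lim_{t→∞} y(t) = lim_{s→0} s*Y(s) where Y(s) = H(s)/s.
= lim_{s→0} H(s) = H(0) = num(0)/den(0) = 0.25/2.3 = 0.1087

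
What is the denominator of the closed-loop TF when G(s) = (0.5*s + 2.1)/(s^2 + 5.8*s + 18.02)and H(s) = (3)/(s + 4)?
Characteristic poly = G_den * H_den + G_num * H_num = (s^3 + 9.8*s^2 + 41.22*s + 72.08) + (1.5*s + 6.3) = s^3 + 9.8*s^2 + 42.72*s + 78.38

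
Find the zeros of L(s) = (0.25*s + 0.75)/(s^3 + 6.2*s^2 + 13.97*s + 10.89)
Set numerator = 0: 0.25*s + 0.75 = 0 → Zeros: -3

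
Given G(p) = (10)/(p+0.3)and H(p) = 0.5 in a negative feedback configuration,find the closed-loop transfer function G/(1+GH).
Closed-loop T = G/(1+GH).
Numerator: G_num * H_den = 10.
Denominator: G_den * H_den + G_num * H_num = (p + 0.3) + (5) = p + 5.3.
T(p) = (10)/(p + 5.3)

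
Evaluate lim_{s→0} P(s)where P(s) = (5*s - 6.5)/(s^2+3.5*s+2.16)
DC gain = P(0) = num(0)/den(0) = -6.5/2.16 = -3.009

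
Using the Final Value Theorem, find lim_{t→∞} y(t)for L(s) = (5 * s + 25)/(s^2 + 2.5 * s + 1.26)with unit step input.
FVT: lim_{t→∞} y(t) = lim_{s→0} s*Y(s) where Y(s) = L(s)/s.
= lim_{s→0} L(s) = L(0) = num(0)/den(0) = 25/1.26 = 19.84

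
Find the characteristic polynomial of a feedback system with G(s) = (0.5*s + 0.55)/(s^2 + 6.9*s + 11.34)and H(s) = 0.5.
Characteristic poly = G_den * H_den + G_num * H_num = (s^2 + 6.9*s + 11.34) + (0.25*s + 0.275) = s^2 + 7.15*s + 11.615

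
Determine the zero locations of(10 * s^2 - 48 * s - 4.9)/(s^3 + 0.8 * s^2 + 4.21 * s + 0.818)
Set numerator = 0: 10*s^2 - 48*s - 4.9 = 10*(s + 0.1)(s - 4.9) = 0 → Zeros: -0.1, 4.9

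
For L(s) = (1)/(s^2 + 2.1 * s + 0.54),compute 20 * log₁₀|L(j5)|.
Substitute s = j*5: L(j5) = -0.0345216 - 0.0148192j.
|L(j5)| = sqrt(Re² + Im²) = 0.03757.
20*log₁₀(0.03757) = -28.50 dB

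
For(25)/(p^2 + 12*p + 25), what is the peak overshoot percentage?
Standard form: ωn²/(p²+2ζωn·p+ωn²) → ωn = 5, ζ = 1.2.
ζ ≥ 1, so the response is non-oscillatory: peak overshoot = 0%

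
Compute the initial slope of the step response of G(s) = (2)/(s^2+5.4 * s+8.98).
IVT: y'(0⁺) = lim_{s→∞} s²·Y(s) = lim_{s→∞} s·G(s).
deg(num) = 0, deg(den) = 2, relative degree = 2 ≥ 2, so s·G(s) → 0. Initial slope = 0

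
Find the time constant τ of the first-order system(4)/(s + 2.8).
First-order system: τ = -1/pole. Pole = -2.8. τ = -1/(-2.8) = 0.3571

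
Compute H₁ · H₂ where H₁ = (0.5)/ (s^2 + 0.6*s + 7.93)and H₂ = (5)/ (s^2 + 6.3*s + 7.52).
Series: H = H₁ · H₂ = (n₁·n₂)/(d₁·d₂).
Num: n₁·n₂ = 2.5. Den: d₁·d₂ = s^4 + 6.9*s^3 + 19.23*s^2 + 54.471*s + 59.6336.
H(s) = (2.5)/(s^4 + 6.9*s^3 + 19.23*s^2 + 54.471*s + 59.6336)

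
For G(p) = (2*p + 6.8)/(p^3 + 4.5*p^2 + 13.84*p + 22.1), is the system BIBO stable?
Denominator: p^3 + 4.5*p^2 + 13.84*p + 22.1 = (p + 2.5)(p^2 + 2*p + 8.84). Poles: -1 + 2.8j, -1 - 2.8j, -2.5. All Re(p)<0: Yes (stable)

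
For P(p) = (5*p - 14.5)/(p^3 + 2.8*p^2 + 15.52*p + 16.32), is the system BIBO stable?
Denominator: p^3 + 2.8*p^2 + 15.52*p + 16.32 = (p + 1.2)(p^2 + 1.6*p + 13.6). Poles: -0.8 + 3.6j, -0.8 - 3.6j, -1.2. All Re(p)<0: Yes (stable)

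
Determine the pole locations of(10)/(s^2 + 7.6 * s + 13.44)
Set denominator = 0: s^2 + 7.6*s + 13.44 = (s + 2.8)(s + 4.8) = 0 → Poles: -2.8, -4.8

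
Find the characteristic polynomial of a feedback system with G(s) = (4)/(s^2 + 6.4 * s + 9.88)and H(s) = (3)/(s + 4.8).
Characteristic poly = G_den * H_den + G_num * H_num = (s^3 + 11.2*s^2 + 40.6*s + 47.424) + (12) = s^3 + 11.2*s^2 + 40.6*s + 59.424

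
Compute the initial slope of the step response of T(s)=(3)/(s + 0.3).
IVT: y'(0⁺) = lim_{s→∞} s²·Y(s) = lim_{s→∞} s·T(s).
deg(num) = 0, deg(den) = 1, relative degree = 1, so s·T(s) → (leading num)/(leading den) = 3/1 = 3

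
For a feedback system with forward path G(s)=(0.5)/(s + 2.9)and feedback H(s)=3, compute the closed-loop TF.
Closed-loop T = G/(1+GH).
Numerator: G_num * H_den = 0.5.
Denominator: G_den * H_den + G_num * H_num = (s + 2.9) + (1.5) = s + 4.4.
T(s) = (0.5)/(s + 4.4)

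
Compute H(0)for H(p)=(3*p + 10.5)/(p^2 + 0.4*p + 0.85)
DC gain = H(0) = num(0)/den(0) = 10.5/0.85 = 12.35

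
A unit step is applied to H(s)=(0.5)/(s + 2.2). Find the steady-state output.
FVT: lim_{t→∞} y(t) = lim_{s→0} s*Y(s) where Y(s) = H(s)/s.
= lim_{s→0} H(s) = H(0) = num(0)/den(0) = 0.5/2.2 = 0.2273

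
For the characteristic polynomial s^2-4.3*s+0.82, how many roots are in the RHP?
s^2 - 4.3*s + 0.82 = (s - 4.1)(s - 0.2). Poles: 0.2, 4.1. RHP poles (Re>0): 2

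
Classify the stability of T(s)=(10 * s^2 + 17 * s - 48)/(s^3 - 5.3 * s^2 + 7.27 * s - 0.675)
Denominator: s^3 - 5.3*s^2 + 7.27*s - 0.675 = (s - 0.1)(s - 2.7)(s - 2.5). Poles: 0.1, 2.5, 2.7. Unstable (3 pole(s) in RHP)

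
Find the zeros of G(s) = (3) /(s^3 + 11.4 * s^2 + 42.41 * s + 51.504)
Numerator is a nonzero constant (3) → Zeros: none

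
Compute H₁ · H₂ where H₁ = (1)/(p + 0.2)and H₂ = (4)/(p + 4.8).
Series: H = H₁ · H₂ = (n₁·n₂)/(d₁·d₂).
Num: n₁·n₂ = 4. Den: d₁·d₂ = p^2 + 5*p + 0.96.
H(p) = (4)/(p^2 + 5*p + 0.96)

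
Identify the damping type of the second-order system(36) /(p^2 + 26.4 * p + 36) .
Standard form: ωn²/(p²+2ζωn·p+ωn²) gives ωn=6, ζ=2.2.
Overdamped (ζ = 2.2 > 1)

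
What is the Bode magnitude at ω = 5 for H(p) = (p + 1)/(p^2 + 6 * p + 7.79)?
Substitute p = j*5: H(j5) = 0.111011 - 0.0970168j.
|H(j5)| = sqrt(Re² + Im²) = 0.1474.
20*log₁₀(0.1474) = -16.63 dB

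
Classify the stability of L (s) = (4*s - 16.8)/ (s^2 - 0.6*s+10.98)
Denominator: s^2 - 0.6*s + 10.98. Poles: 0.3 + 3.3j, 0.3 - 3.3j. Unstable (2 pole(s) in RHP)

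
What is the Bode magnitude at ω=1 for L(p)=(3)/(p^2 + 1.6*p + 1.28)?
Substitute p = j*1: L(j1) = 0.318375 - 1.81928j.
|L(j1)| = sqrt(Re² + Im²) = 1.847.
20*log₁₀(1.847) = 5.33 dB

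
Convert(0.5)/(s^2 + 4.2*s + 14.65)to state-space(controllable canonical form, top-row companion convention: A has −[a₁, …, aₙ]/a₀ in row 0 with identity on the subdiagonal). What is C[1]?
Reachable canonical form: C = numerator coefficients (right-aligned, zero-padded to length n).
num = 0.5, C = [[0, 0.5]].
C[1] = 0.5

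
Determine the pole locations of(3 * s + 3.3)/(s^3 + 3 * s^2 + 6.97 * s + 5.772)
Set denominator = 0: s^3 + 3*s^2 + 6.97*s + 5.772 = (s + 1.2)(s^2 + 1.8*s + 4.81) = 0 → Poles: -0.9 + 2j, -0.9 - 2j, -1.2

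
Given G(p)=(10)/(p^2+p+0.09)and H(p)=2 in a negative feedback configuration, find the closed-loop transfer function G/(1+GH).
Closed-loop T = G/(1+GH).
Numerator: G_num * H_den = 10.
Denominator: G_den * H_den + G_num * H_num = (p^2 + p + 0.09) + (20) = p^2 + p + 20.09.
T(p) = (10)/(p^2 + p + 20.09)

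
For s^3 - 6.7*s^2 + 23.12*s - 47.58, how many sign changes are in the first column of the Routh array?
Routh array:
s^3: [1, 23.12]; s^2: [-6.7, -47.58]; s^1: [16.0185]; s^0: [-47.58]
First column: [1, -6.7, 16.0185, -47.58]. Sign changes = 3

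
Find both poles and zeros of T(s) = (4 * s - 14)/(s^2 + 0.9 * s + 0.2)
Set denominator = 0: s^2 + 0.9*s + 0.2 = (s + 0.4)(s + 0.5) = 0 → Poles: -0.4, -0.5
Set numerator = 0: 4*s - 14 = 0 → Zeros: 3.5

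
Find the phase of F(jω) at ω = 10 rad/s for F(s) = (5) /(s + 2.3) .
Substitute s = j*10: F(j10) = 0.109222 - 0.474879j.
∠F(j10) = atan2(Im, Re) = atan2(-0.474879, 0.109222) = -77.05°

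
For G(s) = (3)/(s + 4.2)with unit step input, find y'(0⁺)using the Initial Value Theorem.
IVT: y'(0⁺) = lim_{s→∞} s²·Y(s) = lim_{s→∞} s·G(s).
deg(num) = 0, deg(den) = 1, relative degree = 1, so s·G(s) → (leading num)/(leading den) = 3/1 = 3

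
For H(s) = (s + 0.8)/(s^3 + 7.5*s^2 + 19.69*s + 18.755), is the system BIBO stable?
Denominator: s^3 + 7.5*s^2 + 19.69*s + 18.755 = (s + 3.1)(s^2 + 4.4*s + 6.05). Poles: -2.2 + 1.1j, -2.2 - 1.1j, -3.1. All Re(p)<0: Yes (stable)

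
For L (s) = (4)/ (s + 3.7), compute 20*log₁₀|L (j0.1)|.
Substitute s = j*0.1: L(j0.1) = 1.08029 - 0.0291971j.
|L(j0.1)| = sqrt(Re² + Im²) = 1.081.
20*log₁₀(1.081) = 0.67 dB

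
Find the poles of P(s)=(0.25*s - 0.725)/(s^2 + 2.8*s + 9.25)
Set denominator = 0: s^2 + 2.8*s + 9.25 = 0 → Poles: -1.4 + 2.7j, -1.4 - 2.7j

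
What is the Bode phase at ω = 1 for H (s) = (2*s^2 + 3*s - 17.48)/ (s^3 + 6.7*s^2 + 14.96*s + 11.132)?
Substitute s = j*1: H(j1) = -0.207228 + 1.32963j.
∠H(j1) = atan2(Im, Re) = atan2(1.32963, -0.207228) = 98.86°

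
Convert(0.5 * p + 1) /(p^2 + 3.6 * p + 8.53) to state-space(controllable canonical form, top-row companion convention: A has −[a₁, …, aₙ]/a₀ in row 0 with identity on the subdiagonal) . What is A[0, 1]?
Reachable canonical form for den = p^2 + 3.6*p + 8.53: top row of A = -[a₁,a₂,...,aₙ]/a₀, ones on the subdiagonal, zeros elsewhere.
A = [[-3.6, -8.53], [1, 0]].
A[0,1] = -8.53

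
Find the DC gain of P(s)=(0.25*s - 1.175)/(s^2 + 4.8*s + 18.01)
DC gain = P(0) = num(0)/den(0) = -1.175/18.01 = -0.06524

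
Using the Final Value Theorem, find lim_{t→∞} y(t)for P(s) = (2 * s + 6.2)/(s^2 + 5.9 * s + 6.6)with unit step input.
FVT: lim_{t→∞} y(t) = lim_{s→0} s*Y(s) where Y(s) = P(s)/s.
= lim_{s→0} P(s) = P(0) = num(0)/den(0) = 6.2/6.6 = 0.9394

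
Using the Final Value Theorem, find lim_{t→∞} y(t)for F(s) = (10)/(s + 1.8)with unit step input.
FVT: lim_{t→∞} y(t) = lim_{s→0} s*Y(s) where Y(s) = F(s)/s.
= lim_{s→0} F(s) = F(0) = num(0)/den(0) = 10/1.8 = 5.556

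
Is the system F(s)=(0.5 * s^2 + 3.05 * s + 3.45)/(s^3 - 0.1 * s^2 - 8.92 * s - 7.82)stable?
Denominator: s^3 - 0.1*s^2 - 8.92*s - 7.82 = (s - 3.4)(s + 1)(s + 2.3). Poles: -1, -2.3, 3.4. All Re(p)<0: No (unstable)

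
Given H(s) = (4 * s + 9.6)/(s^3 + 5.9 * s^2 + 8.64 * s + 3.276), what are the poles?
Set denominator = 0: s^3 + 5.9*s^2 + 8.64*s + 3.276 = (s + 3.9)(s + 0.6)(s + 1.4) = 0 → Poles: -0.6, -1.4, -3.9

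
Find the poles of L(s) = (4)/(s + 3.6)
Set denominator = 0: s + 3.6 = 0 → Poles: -3.6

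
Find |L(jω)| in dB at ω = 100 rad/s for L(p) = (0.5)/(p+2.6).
Substitute p = j*100: L(j100) = 0.000129912 - 0.00499662j.
|L(j100)| = sqrt(Re² + Im²) = 0.004998.
20*log₁₀(0.004998) = -46.02 dB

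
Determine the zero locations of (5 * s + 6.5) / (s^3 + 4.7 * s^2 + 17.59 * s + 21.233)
Set numerator = 0: 5*s + 6.5 = 0 → Zeros: -1.3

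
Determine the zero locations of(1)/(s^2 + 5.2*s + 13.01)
Numerator is a nonzero constant (1) → Zeros: none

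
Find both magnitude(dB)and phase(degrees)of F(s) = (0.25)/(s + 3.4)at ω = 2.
Substitute s = j*2: F(j2) = 0.0546272 - 0.0321337j.
|F| = 20*log₁₀(sqrt(Re²+Im²)) = -23.96 dB.
∠F = atan2(Im, Re) = -30.47°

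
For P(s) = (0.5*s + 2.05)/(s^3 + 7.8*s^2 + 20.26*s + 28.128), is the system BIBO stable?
Denominator: s^3 + 7.8*s^2 + 20.26*s + 28.128 = (s + 4.8)(s^2 + 3*s + 5.86). Poles: -1.5 + 1.9j, -1.5 - 1.9j, -4.8. All Re(p)<0: Yes (stable)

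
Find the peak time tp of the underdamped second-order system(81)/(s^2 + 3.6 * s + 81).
Standard form: ωn²/(s²+2ζωn·s+ωn²) → ωn = 9, ζ = 0.2.
ωd = ωn·√(1-ζ²) = 9·√(1-0.2²) = 8.818.
tp = π/ωd = π/8.818 = 0.3563 s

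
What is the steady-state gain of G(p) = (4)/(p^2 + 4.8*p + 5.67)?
DC gain = G(0) = num(0)/den(0) = 4/5.67 = 0.7055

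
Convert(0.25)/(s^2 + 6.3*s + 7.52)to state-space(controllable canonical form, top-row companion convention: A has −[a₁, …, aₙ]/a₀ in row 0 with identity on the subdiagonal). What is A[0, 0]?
Reachable canonical form for den = s^2 + 6.3*s + 7.52: top row of A = -[a₁,a₂,...,aₙ]/a₀, ones on the subdiagonal, zeros elsewhere.
A = [[-6.3, -7.52], [1, 0]].
A[0,0] = -6.3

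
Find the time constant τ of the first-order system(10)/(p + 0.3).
First-order system: τ = -1/pole. Pole = -0.3. τ = -1/(-0.3) = 3.333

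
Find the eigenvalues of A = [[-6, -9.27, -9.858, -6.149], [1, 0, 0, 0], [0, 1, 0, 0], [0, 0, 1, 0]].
Eigenvalues solve det(λI - A) = 0.
Characteristic polynomial: λ^4 + 6*λ^3 + 9.27*λ^2 + 9.858*λ + 6.149 = 0.
Factor: (λ + 4.3)(λ + 1.1)(λ^2 + 0.6*λ + 1.3) = 0.
Roots: -0.3 + 1.1j, -0.3 - 1.1j, -1.1, -4.3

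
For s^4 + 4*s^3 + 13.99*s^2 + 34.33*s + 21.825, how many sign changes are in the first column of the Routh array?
Routh array:
s^4: [1, 13.99, 21.825]; s^3: [4, 34.33]; s^2: [5.4075, 21.825]; s^1: [18.1858]; s^0: [21.825]
First column: [1, 4, 5.4075, 18.1858, 21.825]. Sign changes = 0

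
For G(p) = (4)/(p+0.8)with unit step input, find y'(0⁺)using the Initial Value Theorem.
IVT: y'(0⁺) = lim_{p→∞} p²·Y(p) = lim_{p→∞} p·G(p).
deg(num) = 0, deg(den) = 1, relative degree = 1, so p·G(p) → (leading num)/(leading den) = 4/1 = 4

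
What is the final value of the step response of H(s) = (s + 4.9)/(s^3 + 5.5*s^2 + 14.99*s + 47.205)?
FVT: lim_{t→∞} y(t) = lim_{s→0} s*Y(s) where Y(s) = H(s)/s.
= lim_{s→0} H(s) = H(0) = num(0)/den(0) = 4.9/47.205 = 0.1038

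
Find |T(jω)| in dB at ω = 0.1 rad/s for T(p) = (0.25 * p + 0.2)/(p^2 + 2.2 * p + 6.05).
Substitute p = j*0.1: T(j0.1) = 0.0332193 + 0.0029291j.
|T(j0.1)| = sqrt(Re² + Im²) = 0.03335.
20*log₁₀(0.03335) = -29.54 dB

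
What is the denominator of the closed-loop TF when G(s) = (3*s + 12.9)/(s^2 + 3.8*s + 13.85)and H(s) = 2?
Characteristic poly = G_den * H_den + G_num * H_num = (s^2 + 3.8*s + 13.85) + (6*s + 25.8) = s^2 + 9.8*s + 39.65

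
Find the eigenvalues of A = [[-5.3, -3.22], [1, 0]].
Eigenvalues solve det(λI - A) = 0.
Characteristic polynomial: λ^2 + 5.3*λ + 3.22 = 0.
Factor: (λ + 0.7)(λ + 4.6) = 0.
Roots: -0.7, -4.6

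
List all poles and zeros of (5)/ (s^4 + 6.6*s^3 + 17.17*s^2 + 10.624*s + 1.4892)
Set denominator = 0: s^4 + 6.6*s^3 + 17.17*s^2 + 10.624*s + 1.4892 = (s + 0.2)(s + 0.6)(s^2 + 5.8*s + 12.41) = 0 → Poles: -0.2, -0.6, -2.9 + 2j, -2.9 - 2j
Numerator is a nonzero constant (5) → Zeros: none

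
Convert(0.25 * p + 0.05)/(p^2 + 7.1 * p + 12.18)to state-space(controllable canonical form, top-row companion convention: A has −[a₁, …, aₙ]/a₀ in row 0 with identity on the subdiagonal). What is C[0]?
Reachable canonical form: C = numerator coefficients (right-aligned, zero-padded to length n).
num = 0.25*p + 0.05, C = [[0.25, 0.05]].
C[0] = 0.25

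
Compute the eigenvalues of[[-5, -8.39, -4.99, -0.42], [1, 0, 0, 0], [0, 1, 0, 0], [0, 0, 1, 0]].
Eigenvalues solve det(λI - A) = 0.
Characteristic polynomial: λ^4 + 5*λ^3 + 8.39*λ^2 + 4.99*λ + 0.42 = 0.
Factor: (λ + 0.1)(λ + 2)(λ + 1.5)(λ + 1.4) = 0.
Roots: -0.1, -1.4, -1.5, -2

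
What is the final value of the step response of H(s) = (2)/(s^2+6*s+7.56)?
FVT: lim_{t→∞} y(t) = lim_{s→0} s*Y(s) where Y(s) = H(s)/s.
= lim_{s→0} H(s) = H(0) = num(0)/den(0) = 2/7.56 = 0.2646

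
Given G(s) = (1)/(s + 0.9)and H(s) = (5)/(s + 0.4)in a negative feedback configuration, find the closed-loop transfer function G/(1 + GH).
Closed-loop T = G/(1+GH).
Numerator: G_num * H_den = s + 0.4.
Denominator: G_den * H_den + G_num * H_num = (s^2 + 1.3*s + 0.36) + (5) = s^2 + 1.3*s + 5.36.
T(s) = (s + 0.4)/(s^2 + 1.3*s + 5.36)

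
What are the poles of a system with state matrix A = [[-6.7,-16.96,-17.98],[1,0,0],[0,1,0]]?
Eigenvalues solve det(λI - A) = 0.
Characteristic polynomial: λ^3 + 6.7*λ^2 + 16.96*λ + 17.98 = 0.
Factor: (λ + 3.1)(λ^2 + 3.6*λ + 5.8) = 0.
Roots: -1.8 + 1.6j, -1.8 - 1.6j, -3.1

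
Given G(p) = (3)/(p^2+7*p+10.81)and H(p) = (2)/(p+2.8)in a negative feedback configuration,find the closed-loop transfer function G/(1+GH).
Closed-loop T = G/(1+GH).
Numerator: G_num * H_den = 3*p + 8.4.
Denominator: G_den * H_den + G_num * H_num = (p^3 + 9.8*p^2 + 30.41*p + 30.268) + (6) = p^3 + 9.8*p^2 + 30.41*p + 36.268.
T(p) = (3*p + 8.4)/(p^3 + 9.8*p^2 + 30.41*p + 36.268)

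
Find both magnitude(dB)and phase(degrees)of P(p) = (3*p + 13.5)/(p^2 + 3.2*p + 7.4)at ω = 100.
Substitute p = j*100: P(j100) = -0.000389178 - 0.0300347j.
|P| = 20*log₁₀(sqrt(Re²+Im²)) = -30.45 dB.
∠P = atan2(Im, Re) = -90.74°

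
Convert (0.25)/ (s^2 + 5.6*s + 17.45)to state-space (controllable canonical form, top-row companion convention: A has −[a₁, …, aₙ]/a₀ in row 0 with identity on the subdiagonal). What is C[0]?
Reachable canonical form: C = numerator coefficients (right-aligned, zero-padded to length n).
num = 0.25, C = [[0, 0.25]].
C[0] = 0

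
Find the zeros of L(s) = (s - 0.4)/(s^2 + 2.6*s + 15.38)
Set numerator = 0: s - 0.4 = 0 → Zeros: 0.4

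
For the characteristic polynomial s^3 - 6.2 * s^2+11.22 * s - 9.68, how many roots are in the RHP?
s^3 - 6.2*s^2 + 11.22*s - 9.68 = (s - 4)(s^2 - 2.2*s + 2.42). Poles: 1.1 + 1.1j, 1.1 - 1.1j, 4. RHP poles (Re>0): 3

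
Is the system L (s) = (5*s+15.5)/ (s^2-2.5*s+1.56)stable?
Denominator: s^2 - 2.5*s + 1.56 = (s - 1.3)(s - 1.2). Poles: 1.2, 1.3. All Re(p)<0: No (unstable)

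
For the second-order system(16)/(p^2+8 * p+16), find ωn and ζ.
Standard form: ωn²/(p²+2ζωn·p+ωn²).
const=16=ωn² → ωn=4, p coeff=8=2ζωn → ζ=1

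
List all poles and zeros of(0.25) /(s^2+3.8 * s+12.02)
Set denominator = 0: s^2 + 3.8*s + 12.02 = 0 → Poles: -1.9 + 2.9j, -1.9 - 2.9j
Numerator is a nonzero constant (0.25) → Zeros: none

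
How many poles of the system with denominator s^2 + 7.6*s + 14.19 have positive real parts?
s^2 + 7.6*s + 14.19 = (s + 3.3)(s + 4.3). Poles: -3.3, -4.3. RHP poles (Re>0): 0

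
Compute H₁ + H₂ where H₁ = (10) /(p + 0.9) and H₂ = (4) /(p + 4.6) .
Parallel: H = H₁ + H₂ = (n₁·d₂ + n₂·d₁)/(d₁·d₂).
n₁·d₂ = 10*p + 46. n₂·d₁ = 4*p + 3.6. Sum = 14*p + 49.6. d₁·d₂ = p^2 + 5.5*p + 4.14.
H(p) = (14*p + 49.6)/(p^2 + 5.5*p + 4.14)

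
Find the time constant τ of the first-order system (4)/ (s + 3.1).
First-order system: τ = -1/pole. Pole = -3.1. τ = -1/(-3.1) = 0.3226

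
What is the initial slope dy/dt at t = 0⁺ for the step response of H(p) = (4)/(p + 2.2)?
IVT: y'(0⁺) = lim_{p→∞} p²·Y(p) = lim_{p→∞} p·H(p).
deg(num) = 0, deg(den) = 1, relative degree = 1, so p·H(p) → (leading num)/(leading den) = 4/1 = 4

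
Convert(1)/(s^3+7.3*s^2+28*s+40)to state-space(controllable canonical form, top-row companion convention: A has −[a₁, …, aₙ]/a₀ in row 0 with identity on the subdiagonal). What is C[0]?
Reachable canonical form: C = numerator coefficients (right-aligned, zero-padded to length n).
num = 1, C = [[0, 0, 1]].
C[0] = 0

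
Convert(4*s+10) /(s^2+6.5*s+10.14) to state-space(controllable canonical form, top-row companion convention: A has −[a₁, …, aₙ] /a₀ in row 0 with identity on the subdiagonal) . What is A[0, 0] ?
Reachable canonical form for den = s^2 + 6.5*s + 10.14: top row of A = -[a₁,a₂,...,aₙ]/a₀, ones on the subdiagonal, zeros elsewhere.
A = [[-6.5, -10.14], [1, 0]].
A[0,0] = -6.5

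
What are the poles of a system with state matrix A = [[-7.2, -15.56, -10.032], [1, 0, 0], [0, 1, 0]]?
Eigenvalues solve det(λI - A) = 0.
Characteristic polynomial: λ^3 + 7.2*λ^2 + 15.56*λ + 10.032 = 0.
Factor: (λ + 1.2)(λ + 3.8)(λ + 2.2) = 0.
Roots: -1.2, -2.2, -3.8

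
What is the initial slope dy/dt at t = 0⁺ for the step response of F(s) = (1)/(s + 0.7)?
IVT: y'(0⁺) = lim_{s→∞} s²·Y(s) = lim_{s→∞} s·F(s).
deg(num) = 0, deg(den) = 1, relative degree = 1, so s·F(s) → (leading num)/(leading den) = 1/1 = 1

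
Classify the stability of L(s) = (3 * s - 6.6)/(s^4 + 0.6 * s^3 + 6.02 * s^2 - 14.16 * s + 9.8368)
Denominator: s^4 + 0.6*s^3 + 6.02*s^2 - 14.16*s + 9.8368 = (s^2 - 1.8*s + 1.06)(s^2 + 2.4*s + 9.28). Poles: -1.2 + 2.8j, -1.2 - 2.8j, 0.9 + 0.5j, 0.9 - 0.5j. Unstable (2 pole(s) in RHP)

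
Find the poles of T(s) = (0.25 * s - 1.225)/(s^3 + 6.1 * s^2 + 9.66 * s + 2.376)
Set denominator = 0: s^3 + 6.1*s^2 + 9.66*s + 2.376 = (s + 3.6)(s + 0.3)(s + 2.2) = 0 → Poles: -0.3, -2.2, -3.6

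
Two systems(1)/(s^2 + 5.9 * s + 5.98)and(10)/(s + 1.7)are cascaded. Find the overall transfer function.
Series: H = H₁ · H₂ = (n₁·n₂)/(d₁·d₂).
Num: n₁·n₂ = 10. Den: d₁·d₂ = s^3 + 7.6*s^2 + 16.01*s + 10.166.
H(s) = (10)/(s^3 + 7.6*s^2 + 16.01*s + 10.166)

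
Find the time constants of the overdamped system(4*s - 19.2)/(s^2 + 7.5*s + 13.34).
Overdamped: real poles at -4.6, -2.9. τ = -1/pole → τ₁ = 0.2174, τ₂ = 0.3448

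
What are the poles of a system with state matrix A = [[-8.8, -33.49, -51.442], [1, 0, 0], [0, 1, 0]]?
Eigenvalues solve det(λI - A) = 0.
Characteristic polynomial: λ^3 + 8.8*λ^2 + 33.49*λ + 51.442 = 0.
Factor: (λ + 3.4)(λ^2 + 5.4*λ + 15.13) = 0.
Roots: -2.7 + 2.8j, -2.7 - 2.8j, -3.4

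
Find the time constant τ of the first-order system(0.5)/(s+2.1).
First-order system: τ = -1/pole. Pole = -2.1. τ = -1/(-2.1) = 0.4762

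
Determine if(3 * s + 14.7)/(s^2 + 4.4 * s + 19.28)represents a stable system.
Denominator: s^2 + 4.4*s + 19.28. Poles: -2.2 + 3.8j, -2.2 - 3.8j. All Re(p)<0: Yes (stable)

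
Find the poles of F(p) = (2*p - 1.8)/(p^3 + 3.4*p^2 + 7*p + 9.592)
Set denominator = 0: p^3 + 3.4*p^2 + 7*p + 9.592 = (p + 2.2)(p^2 + 1.2*p + 4.36) = 0 → Poles: -0.6 + 2j, -0.6 - 2j, -2.2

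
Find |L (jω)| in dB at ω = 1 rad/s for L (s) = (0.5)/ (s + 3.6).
Substitute s = j*1: L(j1) = 0.12894 - 0.0358166j.
|L(j1)| = sqrt(Re² + Im²) = 0.1338.
20*log₁₀(0.1338) = -17.47 dB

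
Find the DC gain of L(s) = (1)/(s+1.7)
DC gain = L(0) = num(0)/den(0) = 1/1.7 = 0.5882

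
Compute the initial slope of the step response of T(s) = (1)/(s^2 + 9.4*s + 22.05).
IVT: y'(0⁺) = lim_{s→∞} s²·Y(s) = lim_{s→∞} s·T(s).
deg(num) = 0, deg(den) = 2, relative degree = 2 ≥ 2, so s·T(s) → 0. Initial slope = 0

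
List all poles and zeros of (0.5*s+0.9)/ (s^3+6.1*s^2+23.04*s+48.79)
Set denominator = 0: s^3 + 6.1*s^2 + 23.04*s + 48.79 = (s + 3.5)(s^2 + 2.6*s + 13.94) = 0 → Poles: -1.3 + 3.5j, -1.3 - 3.5j, -3.5
Set numerator = 0: 0.5*s + 0.9 = 0 → Zeros: -1.8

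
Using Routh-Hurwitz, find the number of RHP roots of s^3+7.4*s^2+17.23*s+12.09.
Routh array:
s^3: [1, 17.23]; s^2: [7.4, 12.09]; s^1: [15.5962]; s^0: [12.09]
First column: [1, 7.4, 15.5962, 12.09]. Sign changes = RHP roots = 0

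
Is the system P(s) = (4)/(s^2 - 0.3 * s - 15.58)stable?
Denominator: s^2 - 0.3*s - 15.58 = (s - 4.1)(s + 3.8). Poles: -3.8, 4.1. All Re(p)<0: No (unstable)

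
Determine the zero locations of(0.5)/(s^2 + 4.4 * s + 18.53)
Numerator is a nonzero constant (0.5) → Zeros: none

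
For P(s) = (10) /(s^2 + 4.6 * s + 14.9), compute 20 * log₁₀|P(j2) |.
Substitute s = j*2: P(j2) = 0.535758 - 0.4522j.
|P(j2)| = sqrt(Re² + Im²) = 0.7011.
20*log₁₀(0.7011) = -3.08 dB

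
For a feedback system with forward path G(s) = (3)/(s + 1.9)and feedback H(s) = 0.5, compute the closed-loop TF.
Closed-loop T = G/(1+GH).
Numerator: G_num * H_den = 3.
Denominator: G_den * H_den + G_num * H_num = (s + 1.9) + (1.5) = s + 3.4.
T(s) = (3)/(s + 3.4)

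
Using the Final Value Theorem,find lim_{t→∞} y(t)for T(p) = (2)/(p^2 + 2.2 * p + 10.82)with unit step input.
FVT: lim_{t→∞} y(t) = lim_{p→0} p*Y(p) where Y(p) = T(p)/p.
= lim_{p→0} T(p) = T(0) = num(0)/den(0) = 2/10.82 = 0.1848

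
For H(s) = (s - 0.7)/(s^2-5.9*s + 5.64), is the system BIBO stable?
Denominator: s^2 - 5.9*s + 5.64 = (s - 1.2)(s - 4.7). Poles: 1.2, 4.7. All Re(p)<0: No (unstable)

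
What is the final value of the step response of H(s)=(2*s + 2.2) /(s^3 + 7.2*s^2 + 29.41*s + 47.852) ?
FVT: lim_{t→∞} y(t) = lim_{s→0} s*Y(s) where Y(s) = H(s)/s.
= lim_{s→0} H(s) = H(0) = num(0)/den(0) = 2.2/47.852 = 0.04598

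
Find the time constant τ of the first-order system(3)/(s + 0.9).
First-order system: τ = -1/pole. Pole = -0.9. τ = -1/(-0.9) = 1.111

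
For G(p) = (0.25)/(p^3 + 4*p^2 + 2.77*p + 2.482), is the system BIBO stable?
Denominator: p^3 + 4*p^2 + 2.77*p + 2.482 = (p + 3.4)(p^2 + 0.6*p + 0.73). Poles: -0.3 + 0.8j, -0.3 - 0.8j, -3.4. All Re(p)<0: Yes (stable)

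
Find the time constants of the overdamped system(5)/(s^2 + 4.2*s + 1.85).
Overdamped: real poles at -0.5, -3.7. τ = -1/pole → τ₁ = 2, τ₂ = 0.2703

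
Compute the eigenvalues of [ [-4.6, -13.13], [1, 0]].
Eigenvalues solve det(λI - A) = 0.
Characteristic polynomial: λ^2 + 4.6*λ + 13.13 = 0.
Roots: -2.3 + 2.8j, -2.3 - 2.8j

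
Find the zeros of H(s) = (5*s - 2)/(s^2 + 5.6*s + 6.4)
Set numerator = 0: 5*s - 2 = 0 → Zeros: 0.4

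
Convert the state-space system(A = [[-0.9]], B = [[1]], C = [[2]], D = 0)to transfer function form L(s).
L(s) = C(sI - A)⁻¹B + D.
Characteristic polynomial det(sI - A) = s + 0.9.
Numerator from C·adj(sI-A)·B + D·det(sI-A) = 2.
L(s) = (2)/(s + 0.9)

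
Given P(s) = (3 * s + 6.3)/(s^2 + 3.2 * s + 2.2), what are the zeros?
Set numerator = 0: 3*s + 6.3 = 0 → Zeros: -2.1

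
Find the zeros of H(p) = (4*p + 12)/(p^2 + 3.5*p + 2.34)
Set numerator = 0: 4*p + 12 = 0 → Zeros: -3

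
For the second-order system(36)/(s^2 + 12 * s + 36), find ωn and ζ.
Standard form: ωn²/(s²+2ζωn·s+ωn²).
const=36=ωn² → ωn=6, s coeff=12=2ζωn → ζ=1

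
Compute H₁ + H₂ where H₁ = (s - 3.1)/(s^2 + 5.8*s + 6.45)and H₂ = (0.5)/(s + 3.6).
Parallel: H = H₁ + H₂ = (n₁·d₂ + n₂·d₁)/(d₁·d₂).
n₁·d₂ = s^2 + 0.5*s - 11.16. n₂·d₁ = 0.5*s^2 + 2.9*s + 3.225. Sum = 1.5*s^2 + 3.4*s - 7.935. d₁·d₂ = s^3 + 9.4*s^2 + 27.33*s + 23.22.
H(s) = (1.5*s^2 + 3.4*s - 7.935)/(s^3 + 9.4*s^2 + 27.33*s + 23.22)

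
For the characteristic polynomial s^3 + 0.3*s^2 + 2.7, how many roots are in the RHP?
s^3 + 0.3*s^2 + 2.7 = (s + 1.5)(s^2 - 1.2*s + 1.8). Poles: -1.5, 0.6 + 1.2j, 0.6 - 1.2j. RHP poles (Re>0): 2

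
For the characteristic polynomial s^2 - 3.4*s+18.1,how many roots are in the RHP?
Poles: 1.7 + 3.9j, 1.7 - 3.9j. RHP poles (Re>0): 2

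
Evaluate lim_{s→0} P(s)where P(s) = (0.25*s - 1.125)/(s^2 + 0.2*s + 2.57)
DC gain = P(0) = num(0)/den(0) = -1.125/2.57 = -0.4377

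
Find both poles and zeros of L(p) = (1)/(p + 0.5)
Set denominator = 0: p + 0.5 = 0 → Poles: -0.5
Numerator is a nonzero constant (1) → Zeros: none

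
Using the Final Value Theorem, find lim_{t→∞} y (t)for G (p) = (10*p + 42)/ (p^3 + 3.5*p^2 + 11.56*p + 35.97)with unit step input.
FVT: lim_{t→∞} y(t) = lim_{p→0} p*Y(p) where Y(p) = G(p)/p.
= lim_{p→0} G(p) = G(0) = num(0)/den(0) = 42/35.97 = 1.168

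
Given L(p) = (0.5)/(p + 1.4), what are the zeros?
Numerator is a nonzero constant (0.5) → Zeros: none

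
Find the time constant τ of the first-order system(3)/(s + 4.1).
First-order system: τ = -1/pole. Pole = -4.1. τ = -1/(-4.1) = 0.2439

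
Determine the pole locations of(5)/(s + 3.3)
Set denominator = 0: s + 3.3 = 0 → Poles: -3.3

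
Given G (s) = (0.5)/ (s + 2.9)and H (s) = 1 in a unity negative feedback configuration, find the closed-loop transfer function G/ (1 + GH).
Closed-loop T = G/(1+GH).
Numerator: G_num * H_den = 0.5.
Denominator: G_den * H_den + G_num * H_num = (s + 2.9) + (0.5) = s + 3.4.
T(s) = (0.5)/(s + 3.4)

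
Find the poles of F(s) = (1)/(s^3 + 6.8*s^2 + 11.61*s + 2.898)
Set denominator = 0: s^3 + 6.8*s^2 + 11.61*s + 2.898 = (s + 2.3)(s + 0.3)(s + 4.2) = 0 → Poles: -0.3, -2.3, -4.2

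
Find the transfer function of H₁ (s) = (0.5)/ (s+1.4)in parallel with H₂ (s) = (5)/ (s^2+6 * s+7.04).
Parallel: H = H₁ + H₂ = (n₁·d₂ + n₂·d₁)/(d₁·d₂).
n₁·d₂ = 0.5*s^2 + 3*s + 3.52. n₂·d₁ = 5*s + 7. Sum = 0.5*s^2 + 8*s + 10.52. d₁·d₂ = s^3 + 7.4*s^2 + 15.44*s + 9.856.
H(s) = (0.5*s^2 + 8*s + 10.52)/(s^3 + 7.4*s^2 + 15.44*s + 9.856)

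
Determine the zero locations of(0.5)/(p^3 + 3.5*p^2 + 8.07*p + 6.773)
Numerator is a nonzero constant (0.5) → Zeros: none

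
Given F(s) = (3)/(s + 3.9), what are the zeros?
Numerator is a nonzero constant (3) → Zeros: none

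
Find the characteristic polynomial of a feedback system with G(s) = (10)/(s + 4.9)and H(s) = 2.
Characteristic poly = G_den * H_den + G_num * H_num = (s + 4.9) + (20) = s + 24.9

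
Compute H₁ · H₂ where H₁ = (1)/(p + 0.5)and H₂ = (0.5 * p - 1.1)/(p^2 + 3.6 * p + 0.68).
Series: H = H₁ · H₂ = (n₁·n₂)/(d₁·d₂).
Num: n₁·n₂ = 0.5*p - 1.1. Den: d₁·d₂ = p^3 + 4.1*p^2 + 2.48*p + 0.34.
H(p) = (0.5*p - 1.1)/(p^3 + 4.1*p^2 + 2.48*p + 0.34)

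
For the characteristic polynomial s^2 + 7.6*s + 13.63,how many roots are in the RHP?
s^2 + 7.6*s + 13.63 = (s + 4.7)(s + 2.9). Poles: -2.9, -4.7. RHP poles (Re>0): 0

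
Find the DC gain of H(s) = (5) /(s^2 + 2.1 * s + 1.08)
DC gain = H(0) = num(0)/den(0) = 5/1.08 = 4.63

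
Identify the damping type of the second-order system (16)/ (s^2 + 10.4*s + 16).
Standard form: ωn²/(s²+2ζωn·s+ωn²) gives ωn=4, ζ=1.3.
Overdamped (ζ = 1.3 > 1)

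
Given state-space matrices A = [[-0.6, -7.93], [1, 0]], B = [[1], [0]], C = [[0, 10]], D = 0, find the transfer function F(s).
F(s) = C(sI - A)⁻¹B + D.
Characteristic polynomial det(sI - A) = s^2 + 0.6*s + 7.93.
Numerator from C·adj(sI-A)·B + D·det(sI-A) = 10.
F(s) = (10)/(s^2 + 0.6*s + 7.93)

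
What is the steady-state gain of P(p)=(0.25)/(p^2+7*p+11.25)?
DC gain = P(0) = num(0)/den(0) = 0.25/11.25 = 0.02222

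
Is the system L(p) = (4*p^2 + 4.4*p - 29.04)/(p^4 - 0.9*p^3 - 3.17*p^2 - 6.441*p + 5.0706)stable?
Denominator: p^4 - 0.9*p^3 - 3.17*p^2 - 6.441*p + 5.0706 = (p - 2.7)(p - 0.6)(p^2 + 2.4*p + 3.13). Poles: -1.2 + 1.3j, -1.2 - 1.3j, 0.6, 2.7. All Re(p)<0: No (unstable)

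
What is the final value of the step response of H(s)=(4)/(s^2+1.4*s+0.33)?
FVT: lim_{t→∞} y(t) = lim_{s→0} s*Y(s) where Y(s) = H(s)/s.
= lim_{s→0} H(s) = H(0) = num(0)/den(0) = 4/0.33 = 12.12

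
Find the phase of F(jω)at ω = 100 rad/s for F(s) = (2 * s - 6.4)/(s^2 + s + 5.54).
Substitute s = j*100: F(j100) = 0.000840492 - 0.0200027j.
∠F(j100) = atan2(Im, Re) = atan2(-0.0200027, 0.000840492) = -87.59°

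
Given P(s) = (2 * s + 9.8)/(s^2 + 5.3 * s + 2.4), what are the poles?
Set denominator = 0: s^2 + 5.3*s + 2.4 = (s + 0.5)(s + 4.8) = 0 → Poles: -0.5, -4.8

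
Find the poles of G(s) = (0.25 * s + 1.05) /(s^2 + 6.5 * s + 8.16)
Set denominator = 0: s^2 + 6.5*s + 8.16 = (s + 4.8)(s + 1.7) = 0 → Poles: -1.7, -4.8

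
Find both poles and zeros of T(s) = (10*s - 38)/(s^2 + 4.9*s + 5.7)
Set denominator = 0: s^2 + 4.9*s + 5.7 = (s + 1.9)(s + 3) = 0 → Poles: -1.9, -3
Set numerator = 0: 10*s - 38 = 0 → Zeros: 3.8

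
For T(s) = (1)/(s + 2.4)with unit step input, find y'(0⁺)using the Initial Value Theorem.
IVT: y'(0⁺) = lim_{s→∞} s²·Y(s) = lim_{s→∞} s·T(s).
deg(num) = 0, deg(den) = 1, relative degree = 1, so s·T(s) → (leading num)/(leading den) = 1/1 = 1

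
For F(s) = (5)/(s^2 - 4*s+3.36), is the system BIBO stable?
Denominator: s^2 - 4*s + 3.36 = (s - 2.8)(s - 1.2). Poles: 1.2, 2.8. All Re(p)<0: No (unstable)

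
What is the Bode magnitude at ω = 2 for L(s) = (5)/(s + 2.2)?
Substitute s = j*2: L(j2) = 1.24434 - 1.13122j.
|L(j2)| = sqrt(Re² + Im²) = 1.682.
20*log₁₀(1.682) = 4.51 dB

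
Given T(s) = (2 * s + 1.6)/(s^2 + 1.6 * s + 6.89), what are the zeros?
Set numerator = 0: 2*s + 1.6 = 0 → Zeros: -0.8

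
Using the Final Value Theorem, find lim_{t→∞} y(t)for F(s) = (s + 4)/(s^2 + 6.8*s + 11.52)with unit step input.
FVT: lim_{t→∞} y(t) = lim_{s→0} s*Y(s) where Y(s) = F(s)/s.
= lim_{s→0} F(s) = F(0) = num(0)/den(0) = 4/11.52 = 0.3472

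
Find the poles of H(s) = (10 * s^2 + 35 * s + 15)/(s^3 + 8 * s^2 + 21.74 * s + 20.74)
Set denominator = 0: s^3 + 8*s^2 + 21.74*s + 20.74 = (s + 3.4)(s^2 + 4.6*s + 6.1) = 0 → Poles: -2.3 + 0.9j, -2.3 - 0.9j, -3.4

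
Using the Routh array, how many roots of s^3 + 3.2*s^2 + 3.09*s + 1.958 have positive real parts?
Routh array:
s^3: [1, 3.09]; s^2: [3.2, 1.958]; s^1: [2.47813]; s^0: [1.958]
First column: [1, 3.2, 2.47813, 1.958]. Sign changes = RHP roots = 0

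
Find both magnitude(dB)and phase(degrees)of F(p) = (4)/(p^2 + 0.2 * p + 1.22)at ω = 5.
Substitute p = j*5: F(j5) = -0.167912 - 0.00706104j.
|F| = 20*log₁₀(sqrt(Re²+Im²)) = -15.49 dB.
∠F = atan2(Im, Re) = -177.59°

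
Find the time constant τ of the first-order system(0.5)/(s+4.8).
First-order system: τ = -1/pole. Pole = -4.8. τ = -1/(-4.8) = 0.2083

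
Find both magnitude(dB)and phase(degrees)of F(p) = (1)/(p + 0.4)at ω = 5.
Substitute p = j*5: F(j5) = 0.0158983 - 0.198728j.
|F| = 20*log₁₀(sqrt(Re²+Im²)) = -14.01 dB.
∠F = atan2(Im, Re) = -85.43°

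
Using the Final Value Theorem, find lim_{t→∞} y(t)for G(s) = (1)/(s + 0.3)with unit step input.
FVT: lim_{t→∞} y(t) = lim_{s→0} s*Y(s) where Y(s) = G(s)/s.
= lim_{s→0} G(s) = G(0) = num(0)/den(0) = 1/0.3 = 3.333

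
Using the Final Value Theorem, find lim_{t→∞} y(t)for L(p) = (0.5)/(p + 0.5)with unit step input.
FVT: lim_{t→∞} y(t) = lim_{p→0} p*Y(p) where Y(p) = L(p)/p.
= lim_{p→0} L(p) = L(0) = num(0)/den(0) = 0.5/0.5 = 1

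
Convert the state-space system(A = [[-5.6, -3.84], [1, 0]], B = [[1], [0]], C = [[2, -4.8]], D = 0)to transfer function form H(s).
H(s) = C(sI - A)⁻¹B + D.
Characteristic polynomial det(sI - A) = s^2 + 5.6*s + 3.84.
Numerator from C·adj(sI-A)·B + D·det(sI-A) = 2*s - 4.8.
H(s) = (2*s - 4.8)/(s^2 + 5.6*s + 3.84)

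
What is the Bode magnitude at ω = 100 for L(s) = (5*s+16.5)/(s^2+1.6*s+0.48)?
Substitute s = j*100: L(j100) = -0.000849785 - 0.050016j.
|L(j100)| = sqrt(Re² + Im²) = 0.05002.
20*log₁₀(0.05002) = -26.02 dB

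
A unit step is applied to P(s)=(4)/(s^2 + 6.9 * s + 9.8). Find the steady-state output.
FVT: lim_{t→∞} y(t) = lim_{s→0} s*Y(s) where Y(s) = P(s)/s.
= lim_{s→0} P(s) = P(0) = num(0)/den(0) = 4/9.8 = 0.4082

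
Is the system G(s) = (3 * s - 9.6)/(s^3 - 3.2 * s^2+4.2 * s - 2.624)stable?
Denominator: s^3 - 3.2*s^2 + 4.2*s - 2.624 = (s - 1.6)(s^2 - 1.6*s + 1.64). Poles: 0.8 + 1j, 0.8 - 1j, 1.6. All Re(p)<0: No (unstable)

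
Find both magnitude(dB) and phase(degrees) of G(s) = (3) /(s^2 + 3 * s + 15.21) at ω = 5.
Substitute s = j*5: G(j5) = -0.0915398 - 0.140255j.
|G| = 20*log₁₀(sqrt(Re²+Im²)) = -15.52 dB.
∠G = atan2(Im, Re) = -123.13°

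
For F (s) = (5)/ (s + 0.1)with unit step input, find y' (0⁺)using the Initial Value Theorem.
IVT: y'(0⁺) = lim_{s→∞} s²·Y(s) = lim_{s→∞} s·F(s).
deg(num) = 0, deg(den) = 1, relative degree = 1, so s·F(s) → (leading num)/(leading den) = 5/1 = 5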